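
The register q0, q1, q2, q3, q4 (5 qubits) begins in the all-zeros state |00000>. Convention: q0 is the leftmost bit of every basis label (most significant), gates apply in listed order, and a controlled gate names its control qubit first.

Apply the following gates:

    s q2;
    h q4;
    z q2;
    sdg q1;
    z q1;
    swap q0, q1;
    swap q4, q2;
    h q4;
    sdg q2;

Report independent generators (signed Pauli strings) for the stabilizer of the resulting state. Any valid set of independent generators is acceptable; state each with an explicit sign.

One valid set of independent stabilizer generators is -IIYII, +IIIIX, +ZIIII, +IZIII, +IIIZI (any independent generating set of the same group is equally correct).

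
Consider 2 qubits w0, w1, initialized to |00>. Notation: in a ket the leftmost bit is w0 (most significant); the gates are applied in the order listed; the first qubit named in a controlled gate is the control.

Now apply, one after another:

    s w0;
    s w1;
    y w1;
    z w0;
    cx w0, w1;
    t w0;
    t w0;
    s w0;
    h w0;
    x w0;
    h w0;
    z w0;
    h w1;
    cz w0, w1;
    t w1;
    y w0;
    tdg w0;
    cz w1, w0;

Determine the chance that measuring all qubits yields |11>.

Outcome |11> occurs with probability 1/2.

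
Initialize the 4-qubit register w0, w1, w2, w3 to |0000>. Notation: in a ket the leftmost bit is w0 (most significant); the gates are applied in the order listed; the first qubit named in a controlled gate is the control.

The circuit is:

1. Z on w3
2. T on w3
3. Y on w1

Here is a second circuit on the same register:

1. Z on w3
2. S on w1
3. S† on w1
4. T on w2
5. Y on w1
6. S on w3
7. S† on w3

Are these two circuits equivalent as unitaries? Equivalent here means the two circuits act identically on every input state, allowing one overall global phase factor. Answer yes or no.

No: there is an input state on which the two circuits produce genuinely different outputs (not merely differing by a phase).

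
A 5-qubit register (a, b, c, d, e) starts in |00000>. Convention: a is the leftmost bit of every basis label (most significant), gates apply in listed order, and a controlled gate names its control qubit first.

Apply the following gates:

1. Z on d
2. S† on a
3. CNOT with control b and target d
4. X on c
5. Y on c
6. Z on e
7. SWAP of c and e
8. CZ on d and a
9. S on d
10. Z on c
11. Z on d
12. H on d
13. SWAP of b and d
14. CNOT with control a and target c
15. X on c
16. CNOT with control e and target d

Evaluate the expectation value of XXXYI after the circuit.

The observable XXXYI averages to 0.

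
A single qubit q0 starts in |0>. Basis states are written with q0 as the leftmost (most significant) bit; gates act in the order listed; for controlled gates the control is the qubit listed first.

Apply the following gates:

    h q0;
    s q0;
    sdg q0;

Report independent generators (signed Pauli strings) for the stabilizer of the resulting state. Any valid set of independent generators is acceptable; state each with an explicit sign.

The final state is stabilized by the group generated by +X; other independent generating sets are equally valid.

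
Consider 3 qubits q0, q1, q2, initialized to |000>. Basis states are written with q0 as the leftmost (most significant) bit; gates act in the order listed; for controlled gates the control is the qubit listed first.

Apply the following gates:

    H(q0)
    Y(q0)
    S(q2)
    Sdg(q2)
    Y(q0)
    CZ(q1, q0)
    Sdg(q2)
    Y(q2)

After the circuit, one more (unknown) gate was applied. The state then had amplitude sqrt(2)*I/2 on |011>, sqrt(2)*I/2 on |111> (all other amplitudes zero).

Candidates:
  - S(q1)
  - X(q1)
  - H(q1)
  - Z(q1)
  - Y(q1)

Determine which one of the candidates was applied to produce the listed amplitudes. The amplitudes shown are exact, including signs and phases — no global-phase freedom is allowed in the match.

The unique candidate consistent with the amplitudes is X(q1). Key observation: the block from step 2 through step 5 cancels to the identity and can be dropped.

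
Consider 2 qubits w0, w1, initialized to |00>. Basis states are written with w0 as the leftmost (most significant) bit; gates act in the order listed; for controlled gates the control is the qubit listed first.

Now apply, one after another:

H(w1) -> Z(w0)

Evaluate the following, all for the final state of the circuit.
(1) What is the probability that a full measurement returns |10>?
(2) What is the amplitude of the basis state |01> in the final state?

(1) The probability of measuring |10> is 0.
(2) |01> carries amplitude sqrt(2)/2 in the final state.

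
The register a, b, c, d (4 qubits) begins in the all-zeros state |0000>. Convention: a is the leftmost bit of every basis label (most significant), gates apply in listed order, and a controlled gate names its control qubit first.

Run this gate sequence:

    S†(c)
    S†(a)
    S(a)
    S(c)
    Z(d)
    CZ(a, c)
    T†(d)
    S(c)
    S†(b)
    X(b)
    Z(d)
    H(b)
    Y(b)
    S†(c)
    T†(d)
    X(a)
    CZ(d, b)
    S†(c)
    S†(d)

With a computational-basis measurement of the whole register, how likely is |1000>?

A full measurement returns |1000> with probability 1/2. Key observation: steps 1-4 multiply out to the identity, so the circuit reduces to the remaining gates.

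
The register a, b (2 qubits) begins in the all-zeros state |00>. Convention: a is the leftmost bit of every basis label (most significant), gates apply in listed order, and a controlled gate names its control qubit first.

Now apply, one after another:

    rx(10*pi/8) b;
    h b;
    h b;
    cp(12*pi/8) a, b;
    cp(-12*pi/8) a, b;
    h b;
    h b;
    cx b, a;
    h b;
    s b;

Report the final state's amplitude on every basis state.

The final amplitudes are -sqrt(4 - 2*sqrt(2))/4 on |00>, -I*sqrt(4 - 2*sqrt(2))/4 on |01>, -I*sqrt(2*sqrt(2) + 4)/4 on |10>, -sqrt(2*sqrt(2) + 4)/4 on |11>. Key observation: the block from step 2 through step 7 cancels to the identity and can be dropped.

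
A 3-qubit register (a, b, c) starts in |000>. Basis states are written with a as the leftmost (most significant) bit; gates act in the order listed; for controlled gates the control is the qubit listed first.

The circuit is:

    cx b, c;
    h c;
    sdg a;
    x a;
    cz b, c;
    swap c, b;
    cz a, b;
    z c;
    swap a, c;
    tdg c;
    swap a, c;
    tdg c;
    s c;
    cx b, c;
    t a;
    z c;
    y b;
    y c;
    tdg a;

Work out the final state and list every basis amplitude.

After the circuit, the state carries amplitude sqrt(2)*exp(3*I*pi/4)/2 on |100>, sqrt(2)*exp(3*I*pi/4)/2 on |111>, and 0 on every other basis state.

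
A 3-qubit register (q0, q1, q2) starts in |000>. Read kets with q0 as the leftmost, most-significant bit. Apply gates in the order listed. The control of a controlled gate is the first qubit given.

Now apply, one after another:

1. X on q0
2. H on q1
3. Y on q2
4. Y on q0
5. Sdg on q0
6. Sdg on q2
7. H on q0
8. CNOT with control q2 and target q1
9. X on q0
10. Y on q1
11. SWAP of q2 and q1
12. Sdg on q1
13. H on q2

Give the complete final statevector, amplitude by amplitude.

The resulting statevector has amplitude sqrt(2)*I/2 on |011>, sqrt(2)*I/2 on |111>, and 0 on every other basis state.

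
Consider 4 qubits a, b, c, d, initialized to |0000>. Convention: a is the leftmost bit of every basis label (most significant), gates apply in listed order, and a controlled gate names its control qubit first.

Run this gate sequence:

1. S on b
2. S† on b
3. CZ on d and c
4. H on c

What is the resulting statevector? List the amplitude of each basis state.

The resulting statevector has amplitude sqrt(2)/2 on |0000>, sqrt(2)/2 on |0010>, and 0 on every other basis state.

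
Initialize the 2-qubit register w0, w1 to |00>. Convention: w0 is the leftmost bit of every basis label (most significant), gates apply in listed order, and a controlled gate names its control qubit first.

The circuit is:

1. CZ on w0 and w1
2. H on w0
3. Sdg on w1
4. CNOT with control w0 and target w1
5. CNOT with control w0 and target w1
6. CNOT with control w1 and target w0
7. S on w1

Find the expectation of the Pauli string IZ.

In the final state, IZ has expectation 1.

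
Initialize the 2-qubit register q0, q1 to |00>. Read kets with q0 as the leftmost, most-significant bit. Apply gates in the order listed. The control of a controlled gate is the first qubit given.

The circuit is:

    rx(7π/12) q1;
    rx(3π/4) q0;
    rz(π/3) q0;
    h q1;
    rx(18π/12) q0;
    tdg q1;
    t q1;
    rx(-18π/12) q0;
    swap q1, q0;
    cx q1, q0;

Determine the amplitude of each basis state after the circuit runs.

After the circuit, the state carries amplitude (-sqrt(3) - 1 + sqrt(2) - sqrt(3)*I + I + sqrt(6)*I)*exp(5*I*pi/6)/8 on |00>, -sqrt(6)*exp(2*I*pi/3)/8 - sqrt(3)*exp(2*I*pi/3)/8 + exp(I*pi/6)/8 + sqrt(2)*exp(I*pi/6)/8 + exp(2*I*pi/3)/8 + sqrt(3)*exp(I*pi/6)/8 on |01>, (-sqrt(3) - 1 + sqrt(2) - sqrt(6)*I - I + sqrt(3)*I)*exp(5*I*pi/6)/8 on |10>, -sqrt(6)*exp(2*I*pi/3)/8 - sqrt(3)*exp(2*I*pi/3)/8 - sqrt(3)*exp(I*pi/6)/8 - sqrt(2)*exp(I*pi/6)/8 - exp(I*pi/6)/8 + exp(2*I*pi/3)/8 on |11>. Key observation: the block from step 5 through step 8 cancels to the identity and can be dropped.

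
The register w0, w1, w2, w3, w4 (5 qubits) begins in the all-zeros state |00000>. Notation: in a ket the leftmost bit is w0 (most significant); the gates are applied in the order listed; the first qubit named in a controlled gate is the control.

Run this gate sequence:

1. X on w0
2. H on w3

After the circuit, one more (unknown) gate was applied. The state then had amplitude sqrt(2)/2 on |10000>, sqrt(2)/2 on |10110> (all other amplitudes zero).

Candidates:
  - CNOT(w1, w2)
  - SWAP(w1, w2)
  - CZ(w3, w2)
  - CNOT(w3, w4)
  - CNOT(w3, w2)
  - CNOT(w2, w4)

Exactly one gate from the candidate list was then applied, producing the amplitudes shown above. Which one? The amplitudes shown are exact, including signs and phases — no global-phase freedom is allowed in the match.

The unique candidate consistent with the amplitudes is CNOT(w3, w2).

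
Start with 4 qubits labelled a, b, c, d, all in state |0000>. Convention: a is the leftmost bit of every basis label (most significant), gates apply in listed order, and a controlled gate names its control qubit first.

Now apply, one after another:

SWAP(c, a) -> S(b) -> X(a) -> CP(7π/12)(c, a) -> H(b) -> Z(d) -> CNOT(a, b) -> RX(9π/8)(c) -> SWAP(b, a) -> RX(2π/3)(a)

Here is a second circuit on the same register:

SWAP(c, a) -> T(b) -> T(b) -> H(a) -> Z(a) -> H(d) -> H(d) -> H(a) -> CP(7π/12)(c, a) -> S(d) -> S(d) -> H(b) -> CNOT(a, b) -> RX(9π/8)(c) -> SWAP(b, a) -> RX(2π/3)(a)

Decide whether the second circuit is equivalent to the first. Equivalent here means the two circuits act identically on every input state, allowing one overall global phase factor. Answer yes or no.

Yes, they are equivalent — the unitaries differ by at most a global phase.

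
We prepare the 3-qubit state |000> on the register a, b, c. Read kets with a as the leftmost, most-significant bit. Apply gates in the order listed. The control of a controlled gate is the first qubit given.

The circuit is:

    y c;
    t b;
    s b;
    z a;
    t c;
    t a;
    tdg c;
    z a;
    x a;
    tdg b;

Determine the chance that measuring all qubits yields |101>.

A full measurement returns |101> with probability 1.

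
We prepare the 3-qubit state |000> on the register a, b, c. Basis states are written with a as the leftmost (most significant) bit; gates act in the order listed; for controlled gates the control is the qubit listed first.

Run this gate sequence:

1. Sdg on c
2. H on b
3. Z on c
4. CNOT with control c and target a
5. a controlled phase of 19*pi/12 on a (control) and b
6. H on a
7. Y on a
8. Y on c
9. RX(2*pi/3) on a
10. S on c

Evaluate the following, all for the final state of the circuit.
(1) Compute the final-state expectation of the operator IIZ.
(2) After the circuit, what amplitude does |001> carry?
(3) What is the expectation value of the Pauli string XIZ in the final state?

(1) The expectation value of IIZ is -1.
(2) The amplitude on |001> is -sqrt(3)/4 + I/4.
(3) In the final state, XIZ has expectation 1.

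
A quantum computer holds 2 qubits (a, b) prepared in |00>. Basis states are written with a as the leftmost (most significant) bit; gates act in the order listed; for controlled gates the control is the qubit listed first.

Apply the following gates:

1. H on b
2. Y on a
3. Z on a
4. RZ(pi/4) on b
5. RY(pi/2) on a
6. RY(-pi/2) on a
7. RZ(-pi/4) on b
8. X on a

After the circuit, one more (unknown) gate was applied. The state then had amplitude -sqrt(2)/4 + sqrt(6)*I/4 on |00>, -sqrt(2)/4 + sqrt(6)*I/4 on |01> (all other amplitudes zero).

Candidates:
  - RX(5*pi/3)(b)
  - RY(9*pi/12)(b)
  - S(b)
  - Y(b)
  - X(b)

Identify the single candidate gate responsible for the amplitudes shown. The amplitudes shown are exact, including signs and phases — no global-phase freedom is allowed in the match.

It was RX(5*pi/3)(b) that produced the state shown. Key observation: gates 4-7 undo each other exactly, leaving only the rest of the circuit to track.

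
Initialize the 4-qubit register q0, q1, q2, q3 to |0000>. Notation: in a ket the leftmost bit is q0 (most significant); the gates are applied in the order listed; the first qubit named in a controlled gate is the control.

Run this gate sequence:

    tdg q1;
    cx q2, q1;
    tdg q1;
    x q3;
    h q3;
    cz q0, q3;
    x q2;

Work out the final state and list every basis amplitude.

The resulting statevector has amplitude sqrt(2)/2 on |0010>, -sqrt(2)/2 on |0011>, and 0 on every other basis state.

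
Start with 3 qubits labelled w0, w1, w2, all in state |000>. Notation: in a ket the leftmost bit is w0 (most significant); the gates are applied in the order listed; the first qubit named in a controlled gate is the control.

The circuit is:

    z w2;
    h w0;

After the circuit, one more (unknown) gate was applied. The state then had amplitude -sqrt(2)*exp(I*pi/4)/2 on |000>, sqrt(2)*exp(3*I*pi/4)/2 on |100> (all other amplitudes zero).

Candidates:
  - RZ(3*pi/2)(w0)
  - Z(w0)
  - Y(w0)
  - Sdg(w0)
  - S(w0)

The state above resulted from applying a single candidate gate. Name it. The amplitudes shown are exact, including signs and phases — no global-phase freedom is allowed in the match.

The applied gate was RZ(3*pi/2)(w0).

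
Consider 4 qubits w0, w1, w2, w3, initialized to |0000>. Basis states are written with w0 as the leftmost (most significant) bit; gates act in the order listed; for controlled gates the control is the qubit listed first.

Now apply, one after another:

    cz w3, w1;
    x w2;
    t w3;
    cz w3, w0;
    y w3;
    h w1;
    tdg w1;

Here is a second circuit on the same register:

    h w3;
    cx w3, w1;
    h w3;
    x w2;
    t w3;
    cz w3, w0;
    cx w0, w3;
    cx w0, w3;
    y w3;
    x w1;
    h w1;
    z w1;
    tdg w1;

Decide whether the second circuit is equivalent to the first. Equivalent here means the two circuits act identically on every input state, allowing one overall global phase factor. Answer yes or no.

No — the two circuits implement different unitaries, even allowing a global phase.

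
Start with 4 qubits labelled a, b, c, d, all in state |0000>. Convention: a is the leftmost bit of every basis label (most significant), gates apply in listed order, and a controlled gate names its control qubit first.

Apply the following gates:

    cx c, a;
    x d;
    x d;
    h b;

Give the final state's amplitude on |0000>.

|0000> carries amplitude sqrt(2)/2 in the final state.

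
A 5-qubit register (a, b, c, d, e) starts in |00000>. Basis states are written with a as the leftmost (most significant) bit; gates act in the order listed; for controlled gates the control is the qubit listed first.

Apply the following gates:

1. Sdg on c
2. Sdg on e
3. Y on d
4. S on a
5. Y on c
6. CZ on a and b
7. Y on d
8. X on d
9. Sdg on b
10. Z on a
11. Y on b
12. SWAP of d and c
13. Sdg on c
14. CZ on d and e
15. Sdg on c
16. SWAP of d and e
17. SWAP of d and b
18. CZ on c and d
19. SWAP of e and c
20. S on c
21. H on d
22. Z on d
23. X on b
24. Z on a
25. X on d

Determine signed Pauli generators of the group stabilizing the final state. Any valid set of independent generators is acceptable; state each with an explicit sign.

The final state is stabilized by the group generated by +IIIXI, +ZIIII, -IZIII, -IIZII, -IIIIZ; other independent generating sets are equally valid.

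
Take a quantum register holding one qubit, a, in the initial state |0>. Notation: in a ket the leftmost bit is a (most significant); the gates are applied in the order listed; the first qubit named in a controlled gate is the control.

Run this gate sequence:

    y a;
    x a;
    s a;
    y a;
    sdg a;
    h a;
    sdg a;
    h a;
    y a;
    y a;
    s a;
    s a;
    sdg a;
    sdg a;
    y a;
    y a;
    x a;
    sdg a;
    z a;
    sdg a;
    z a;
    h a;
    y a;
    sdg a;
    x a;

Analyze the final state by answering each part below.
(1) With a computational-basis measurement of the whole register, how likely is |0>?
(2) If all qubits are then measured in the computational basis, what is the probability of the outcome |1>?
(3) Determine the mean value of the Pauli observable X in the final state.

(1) The probability of measuring |0> is 1/2.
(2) Outcome |1> occurs with probability 1/2.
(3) In the final state, X has expectation 1.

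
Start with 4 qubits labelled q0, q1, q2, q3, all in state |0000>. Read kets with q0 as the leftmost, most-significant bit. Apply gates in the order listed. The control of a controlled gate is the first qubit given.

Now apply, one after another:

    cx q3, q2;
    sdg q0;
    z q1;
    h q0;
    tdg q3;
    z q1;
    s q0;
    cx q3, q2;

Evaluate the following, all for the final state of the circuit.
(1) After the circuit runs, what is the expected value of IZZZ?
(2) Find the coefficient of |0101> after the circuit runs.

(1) The observable IZZZ averages to 1.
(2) The amplitude on |0101> is 0.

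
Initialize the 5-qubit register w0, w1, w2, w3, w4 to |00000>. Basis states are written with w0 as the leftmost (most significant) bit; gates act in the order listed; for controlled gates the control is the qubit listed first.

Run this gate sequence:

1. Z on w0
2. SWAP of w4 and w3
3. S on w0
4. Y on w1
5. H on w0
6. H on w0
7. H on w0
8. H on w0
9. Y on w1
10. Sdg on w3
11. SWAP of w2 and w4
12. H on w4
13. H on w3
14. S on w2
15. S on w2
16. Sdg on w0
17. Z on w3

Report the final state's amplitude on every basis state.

The resulting statevector has amplitude 1/2 on |00000>, 1/2 on |00001>, -1/2 on |00010>, -1/2 on |00011>, and 0 on every other basis state. Key observation: steps 4-9 multiply out to the identity, so the circuit reduces to the remaining gates.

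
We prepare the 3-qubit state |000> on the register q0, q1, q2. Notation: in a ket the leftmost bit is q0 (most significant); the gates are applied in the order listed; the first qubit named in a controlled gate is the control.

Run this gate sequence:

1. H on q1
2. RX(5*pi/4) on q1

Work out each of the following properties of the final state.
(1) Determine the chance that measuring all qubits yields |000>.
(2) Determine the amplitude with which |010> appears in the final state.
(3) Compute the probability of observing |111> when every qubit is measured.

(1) The probability of measuring |000> is 1/2.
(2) The amplitude on |010> is -sqrt(2)*sqrt(2 - sqrt(2))/4 - sqrt(2)*I*sqrt(sqrt(2) + 2)/4.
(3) A full measurement returns |111> with probability 0.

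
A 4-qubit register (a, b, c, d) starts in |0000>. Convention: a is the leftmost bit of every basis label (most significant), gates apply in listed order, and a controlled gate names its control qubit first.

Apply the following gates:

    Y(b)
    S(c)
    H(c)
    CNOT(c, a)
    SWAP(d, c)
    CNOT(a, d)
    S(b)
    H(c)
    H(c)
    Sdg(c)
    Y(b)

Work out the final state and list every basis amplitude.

After the circuit, the state carries amplitude sqrt(2)*I/2 on |0000>, sqrt(2)*I/2 on |1000>, and 0 on every other basis state.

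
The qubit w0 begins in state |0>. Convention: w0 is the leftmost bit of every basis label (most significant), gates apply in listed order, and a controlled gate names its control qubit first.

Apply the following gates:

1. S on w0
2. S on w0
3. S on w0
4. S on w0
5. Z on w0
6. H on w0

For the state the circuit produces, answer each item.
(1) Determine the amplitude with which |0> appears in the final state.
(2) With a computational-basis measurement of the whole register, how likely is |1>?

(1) The final state's coefficient on |0> equals sqrt(2)/2. Key observation: gates 1-4 undo each other exactly, leaving only the rest of the circuit to track.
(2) A full measurement returns |1> with probability 1/2.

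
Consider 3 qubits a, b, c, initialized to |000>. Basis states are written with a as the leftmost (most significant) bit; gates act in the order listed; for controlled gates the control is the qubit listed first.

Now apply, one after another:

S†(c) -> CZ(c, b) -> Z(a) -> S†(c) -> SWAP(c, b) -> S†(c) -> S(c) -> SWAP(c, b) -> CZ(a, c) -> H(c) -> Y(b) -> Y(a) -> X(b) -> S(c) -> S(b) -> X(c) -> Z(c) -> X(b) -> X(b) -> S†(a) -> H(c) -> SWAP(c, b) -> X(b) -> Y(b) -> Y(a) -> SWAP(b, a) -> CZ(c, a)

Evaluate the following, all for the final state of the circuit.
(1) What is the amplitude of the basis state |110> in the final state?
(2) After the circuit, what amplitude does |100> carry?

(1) The amplitude on |110> is 0. Key observation: steps 5-8 multiply out to the identity, so the circuit reduces to the remaining gates.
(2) |100> carries amplitude -1/2 + I/2 in the final state.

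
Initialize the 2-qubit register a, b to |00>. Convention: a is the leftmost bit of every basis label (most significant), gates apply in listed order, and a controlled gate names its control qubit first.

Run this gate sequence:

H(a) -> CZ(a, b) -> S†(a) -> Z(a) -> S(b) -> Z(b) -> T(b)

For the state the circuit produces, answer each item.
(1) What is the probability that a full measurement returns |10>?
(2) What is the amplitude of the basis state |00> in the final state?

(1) A full measurement returns |10> with probability 1/2.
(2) The final state's coefficient on |00> equals sqrt(2)/2.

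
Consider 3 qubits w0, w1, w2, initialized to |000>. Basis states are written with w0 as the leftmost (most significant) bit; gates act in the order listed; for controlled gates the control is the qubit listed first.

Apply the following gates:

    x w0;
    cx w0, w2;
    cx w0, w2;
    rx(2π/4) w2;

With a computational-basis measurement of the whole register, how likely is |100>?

A full measurement returns |100> with probability 1/2.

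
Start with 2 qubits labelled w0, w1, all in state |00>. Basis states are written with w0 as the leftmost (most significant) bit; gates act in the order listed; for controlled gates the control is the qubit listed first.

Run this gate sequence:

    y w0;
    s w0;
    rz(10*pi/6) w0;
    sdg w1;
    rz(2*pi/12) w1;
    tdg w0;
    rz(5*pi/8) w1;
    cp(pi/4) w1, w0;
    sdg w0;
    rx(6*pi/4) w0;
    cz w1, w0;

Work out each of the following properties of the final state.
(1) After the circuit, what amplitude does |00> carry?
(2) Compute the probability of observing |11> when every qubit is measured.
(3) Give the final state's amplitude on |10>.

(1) |00> carries amplitude sqrt(2)*exp(3*I*pi/16)/2 in the final state.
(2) Outcome |11> occurs with probability 0.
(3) |10> carries amplitude -sqrt(2)*exp(11*I*pi/16)/2 in the final state.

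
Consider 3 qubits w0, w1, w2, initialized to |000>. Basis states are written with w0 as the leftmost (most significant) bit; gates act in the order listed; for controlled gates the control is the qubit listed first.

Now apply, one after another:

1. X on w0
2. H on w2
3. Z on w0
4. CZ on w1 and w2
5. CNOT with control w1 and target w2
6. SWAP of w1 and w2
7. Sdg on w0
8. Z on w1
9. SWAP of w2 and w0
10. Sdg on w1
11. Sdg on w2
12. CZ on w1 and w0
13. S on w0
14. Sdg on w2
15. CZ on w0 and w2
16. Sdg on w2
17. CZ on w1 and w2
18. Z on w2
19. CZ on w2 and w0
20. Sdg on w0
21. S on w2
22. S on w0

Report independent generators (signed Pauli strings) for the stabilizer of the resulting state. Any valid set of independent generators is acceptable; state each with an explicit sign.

One valid set of independent stabilizer generators is -IYI, +ZII, -IIZ (any independent generating set of the same group is equally correct).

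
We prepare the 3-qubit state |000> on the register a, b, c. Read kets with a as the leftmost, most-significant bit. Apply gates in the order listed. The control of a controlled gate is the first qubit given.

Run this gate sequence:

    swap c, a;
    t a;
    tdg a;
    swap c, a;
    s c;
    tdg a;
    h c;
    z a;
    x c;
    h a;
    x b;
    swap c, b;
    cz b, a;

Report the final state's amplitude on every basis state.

The final amplitudes are 0 on |000>, 1/2 on |001>, 0 on |010>, 1/2 on |011>, 0 on |100>, 1/2 on |101>, 0 on |110>, -1/2 on |111>. Key observation: the block from step 1 through step 4 cancels to the identity and can be dropped.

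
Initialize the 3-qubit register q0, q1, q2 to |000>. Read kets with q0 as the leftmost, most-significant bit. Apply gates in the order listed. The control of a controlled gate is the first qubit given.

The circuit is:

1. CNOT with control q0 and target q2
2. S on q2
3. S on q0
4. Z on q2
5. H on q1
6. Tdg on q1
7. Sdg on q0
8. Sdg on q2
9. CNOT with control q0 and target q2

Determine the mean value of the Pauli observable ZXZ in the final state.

The expectation value of ZXZ is sqrt(2)/2.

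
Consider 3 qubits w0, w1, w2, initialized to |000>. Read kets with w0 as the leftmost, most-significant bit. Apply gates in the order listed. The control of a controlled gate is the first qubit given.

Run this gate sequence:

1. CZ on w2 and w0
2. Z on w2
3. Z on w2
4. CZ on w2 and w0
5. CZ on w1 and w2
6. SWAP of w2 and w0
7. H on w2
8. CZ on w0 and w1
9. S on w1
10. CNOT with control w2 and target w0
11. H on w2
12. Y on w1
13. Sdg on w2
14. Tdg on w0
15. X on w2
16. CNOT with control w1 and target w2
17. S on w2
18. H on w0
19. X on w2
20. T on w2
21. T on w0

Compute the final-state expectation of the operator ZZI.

The observable ZZI averages to 0.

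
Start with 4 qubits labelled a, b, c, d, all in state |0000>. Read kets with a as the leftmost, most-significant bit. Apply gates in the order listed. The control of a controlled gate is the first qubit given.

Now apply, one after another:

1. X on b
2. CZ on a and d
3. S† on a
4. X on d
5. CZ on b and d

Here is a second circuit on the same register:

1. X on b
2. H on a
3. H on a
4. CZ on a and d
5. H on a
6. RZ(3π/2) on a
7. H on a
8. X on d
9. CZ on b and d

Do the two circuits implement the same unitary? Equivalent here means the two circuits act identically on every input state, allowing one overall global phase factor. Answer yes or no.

No, they are not equivalent — no single phase factor reconciles the two unitaries.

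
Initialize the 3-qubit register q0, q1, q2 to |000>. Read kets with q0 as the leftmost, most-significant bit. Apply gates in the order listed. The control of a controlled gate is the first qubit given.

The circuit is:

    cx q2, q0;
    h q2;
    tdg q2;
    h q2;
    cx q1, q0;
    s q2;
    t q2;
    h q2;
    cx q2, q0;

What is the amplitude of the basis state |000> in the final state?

|000> carries amplitude sqrt(2)*(1 - I)/4 in the final state.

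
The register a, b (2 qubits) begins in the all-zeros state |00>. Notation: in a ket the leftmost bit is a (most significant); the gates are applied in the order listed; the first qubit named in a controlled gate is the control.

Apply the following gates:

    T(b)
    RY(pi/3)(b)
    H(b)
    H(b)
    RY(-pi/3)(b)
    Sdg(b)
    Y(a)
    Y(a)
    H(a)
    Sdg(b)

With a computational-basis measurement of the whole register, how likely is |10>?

Outcome |10> occurs with probability 1/2. Key observation: steps 2-5 multiply out to the identity, so the circuit reduces to the remaining gates.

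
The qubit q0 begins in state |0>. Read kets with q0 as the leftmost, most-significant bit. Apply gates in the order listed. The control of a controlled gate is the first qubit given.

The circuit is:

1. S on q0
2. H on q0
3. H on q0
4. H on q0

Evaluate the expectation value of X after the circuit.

In the final state, X has expectation 1. Key observation: steps 2-3 multiply out to the identity, so the circuit reduces to the remaining gates.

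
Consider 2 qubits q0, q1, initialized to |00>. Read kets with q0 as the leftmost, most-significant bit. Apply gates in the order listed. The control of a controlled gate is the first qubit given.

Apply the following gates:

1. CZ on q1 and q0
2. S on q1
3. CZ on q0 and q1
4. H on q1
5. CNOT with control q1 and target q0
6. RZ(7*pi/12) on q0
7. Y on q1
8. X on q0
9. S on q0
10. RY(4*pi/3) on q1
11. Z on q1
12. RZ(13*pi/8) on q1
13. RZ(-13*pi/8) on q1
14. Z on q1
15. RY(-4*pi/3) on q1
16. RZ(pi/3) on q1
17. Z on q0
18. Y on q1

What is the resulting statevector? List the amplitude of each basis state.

After the circuit, the state carries amplitude 0 on |00>, sqrt(2)*exp(I*pi/8)/2 on |01>, -sqrt(2)*exp(3*I*pi/8)/2 on |10>, 0 on |11>. Key observation: steps 10-15 multiply out to the identity, so the circuit reduces to the remaining gates.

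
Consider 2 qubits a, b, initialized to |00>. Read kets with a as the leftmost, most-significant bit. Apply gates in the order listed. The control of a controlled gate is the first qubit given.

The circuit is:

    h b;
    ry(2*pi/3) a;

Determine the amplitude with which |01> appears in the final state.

The amplitude on |01> is sqrt(2)/4.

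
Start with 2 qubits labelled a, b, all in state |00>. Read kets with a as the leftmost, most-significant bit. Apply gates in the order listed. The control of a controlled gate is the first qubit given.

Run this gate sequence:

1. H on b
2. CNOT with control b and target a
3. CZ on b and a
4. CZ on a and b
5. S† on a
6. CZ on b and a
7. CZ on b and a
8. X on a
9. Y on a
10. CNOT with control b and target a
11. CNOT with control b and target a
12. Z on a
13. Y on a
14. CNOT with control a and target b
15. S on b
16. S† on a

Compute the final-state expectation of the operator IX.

In the final state, IX has expectation 0.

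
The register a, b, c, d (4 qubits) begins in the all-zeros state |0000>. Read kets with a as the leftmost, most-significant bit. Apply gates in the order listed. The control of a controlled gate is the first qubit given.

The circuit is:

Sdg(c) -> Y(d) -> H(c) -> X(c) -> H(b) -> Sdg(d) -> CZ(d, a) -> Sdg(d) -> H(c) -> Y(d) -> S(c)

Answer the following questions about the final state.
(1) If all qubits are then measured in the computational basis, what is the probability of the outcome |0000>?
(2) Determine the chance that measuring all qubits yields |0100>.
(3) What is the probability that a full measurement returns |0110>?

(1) The probability of measuring |0000> is 1/2.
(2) Outcome |0100> occurs with probability 1/2.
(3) The probability of measuring |0110> is 0.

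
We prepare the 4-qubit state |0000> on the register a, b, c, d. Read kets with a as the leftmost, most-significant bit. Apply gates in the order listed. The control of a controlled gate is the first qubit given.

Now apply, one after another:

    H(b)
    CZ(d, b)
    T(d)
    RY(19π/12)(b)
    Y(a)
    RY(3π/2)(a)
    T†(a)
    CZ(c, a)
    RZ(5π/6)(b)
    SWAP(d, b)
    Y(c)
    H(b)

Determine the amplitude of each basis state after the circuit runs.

The final amplitudes are 0 on |0000>, 0 on |0001>, (-sqrt(4 - 2*sqrt(2))/16 + sqrt(12 - 6*sqrt(2))/16 + sqrt(2*sqrt(2) + 4)/16 + sqrt(6*sqrt(2) + 12)/16)*exp(7*I*pi/12) on |0010>, (-sqrt(2*sqrt(2) + 4)/16 - sqrt(12 - 6*sqrt(2))/16 - sqrt(4 - 2*sqrt(2))/16 + sqrt(6*sqrt(2) + 12)/16)*exp(5*I*pi/12) on |0011>, 0 on |0100>, 0 on |0101>, (-sqrt(4 - 2*sqrt(2))/16 + sqrt(12 - 6*sqrt(2))/16 + sqrt(2*sqrt(2) + 4)/16 + sqrt(6*sqrt(2) + 12)/16)*exp(7*I*pi/12) on |0110>, (-sqrt(2*sqrt(2) + 4)/16 - sqrt(12 - 6*sqrt(2))/16 - sqrt(4 - 2*sqrt(2))/16 + sqrt(6*sqrt(2) + 12)/16)*exp(5*I*pi/12) on |0111>, 0 on |1000>, 0 on |1001>, (-sqrt(4 - 2*sqrt(2))/16 + sqrt(12 - 6*sqrt(2))/16 + sqrt(2*sqrt(2) + 4)/16 + sqrt(6*sqrt(2) + 12)/16)*exp(I*pi/3) on |1010>, (-sqrt(2*sqrt(2) + 4)/16 - sqrt(12 - 6*sqrt(2))/16 - sqrt(4 - 2*sqrt(2))/16 + sqrt(6*sqrt(2) + 12)/16)*exp(I*pi/6) on |1011>, 0 on |1100>, 0 on |1101>, (-sqrt(4 - 2*sqrt(2))/16 + sqrt(12 - 6*sqrt(2))/16 + sqrt(2*sqrt(2) + 4)/16 + sqrt(6*sqrt(2) + 12)/16)*exp(I*pi/3) on |1110>, (-sqrt(2*sqrt(2) + 4)/16 - sqrt(12 - 6*sqrt(2))/16 - sqrt(4 - 2*sqrt(2))/16 + sqrt(6*sqrt(2) + 12)/16)*exp(I*pi/6) on |1111>.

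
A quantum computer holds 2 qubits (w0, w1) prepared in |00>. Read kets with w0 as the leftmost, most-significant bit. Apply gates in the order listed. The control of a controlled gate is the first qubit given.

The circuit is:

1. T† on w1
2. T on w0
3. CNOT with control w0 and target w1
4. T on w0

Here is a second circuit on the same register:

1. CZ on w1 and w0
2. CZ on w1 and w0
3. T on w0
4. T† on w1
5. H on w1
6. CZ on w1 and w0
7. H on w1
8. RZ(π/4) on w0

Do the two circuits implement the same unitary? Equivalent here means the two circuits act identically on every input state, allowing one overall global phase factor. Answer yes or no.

Yes, they are equivalent — the unitaries differ by at most a global phase.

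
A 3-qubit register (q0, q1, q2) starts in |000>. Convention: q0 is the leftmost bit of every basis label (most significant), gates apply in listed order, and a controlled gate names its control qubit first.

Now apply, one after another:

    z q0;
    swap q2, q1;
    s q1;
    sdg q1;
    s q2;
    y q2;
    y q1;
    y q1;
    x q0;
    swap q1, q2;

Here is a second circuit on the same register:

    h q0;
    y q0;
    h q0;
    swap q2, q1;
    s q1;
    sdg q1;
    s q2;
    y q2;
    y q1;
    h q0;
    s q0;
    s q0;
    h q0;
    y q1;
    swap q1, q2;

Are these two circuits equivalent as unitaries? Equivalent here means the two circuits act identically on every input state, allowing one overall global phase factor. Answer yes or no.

No, they are not equivalent — no single phase factor reconciles the two unitaries.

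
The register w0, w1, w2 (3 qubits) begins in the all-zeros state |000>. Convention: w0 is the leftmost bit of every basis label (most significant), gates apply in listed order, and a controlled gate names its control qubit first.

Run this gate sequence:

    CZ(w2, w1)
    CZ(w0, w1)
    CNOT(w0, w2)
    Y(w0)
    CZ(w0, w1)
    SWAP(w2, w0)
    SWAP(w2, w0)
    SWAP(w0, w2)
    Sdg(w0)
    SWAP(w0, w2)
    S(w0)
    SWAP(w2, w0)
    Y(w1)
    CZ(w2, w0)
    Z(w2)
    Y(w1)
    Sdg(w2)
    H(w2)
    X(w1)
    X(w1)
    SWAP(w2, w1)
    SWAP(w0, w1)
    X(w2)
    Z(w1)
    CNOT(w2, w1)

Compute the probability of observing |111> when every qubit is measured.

Outcome |111> occurs with probability 1/2. Key observation: the block from step 6 through step 7 cancels to the identity and can be dropped.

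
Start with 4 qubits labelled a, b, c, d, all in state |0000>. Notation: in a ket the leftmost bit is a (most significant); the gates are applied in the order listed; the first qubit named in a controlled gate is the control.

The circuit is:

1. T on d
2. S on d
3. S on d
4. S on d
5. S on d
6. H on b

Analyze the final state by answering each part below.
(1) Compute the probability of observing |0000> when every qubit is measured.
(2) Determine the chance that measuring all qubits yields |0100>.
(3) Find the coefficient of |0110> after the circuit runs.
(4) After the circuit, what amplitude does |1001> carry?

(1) Outcome |0000> occurs with probability 1/2.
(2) Outcome |0100> occurs with probability 1/2.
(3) The final state's coefficient on |0110> equals 0.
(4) The amplitude on |1001> is 0.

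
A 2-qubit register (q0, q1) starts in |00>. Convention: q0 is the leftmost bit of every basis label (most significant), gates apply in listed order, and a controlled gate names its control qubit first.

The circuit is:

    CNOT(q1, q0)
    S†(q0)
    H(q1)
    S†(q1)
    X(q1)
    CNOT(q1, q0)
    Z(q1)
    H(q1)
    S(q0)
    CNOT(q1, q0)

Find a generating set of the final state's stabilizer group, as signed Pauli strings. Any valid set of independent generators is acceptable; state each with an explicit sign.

The stabilizer group can be generated by +XZ, -ZX, among other valid generating sets.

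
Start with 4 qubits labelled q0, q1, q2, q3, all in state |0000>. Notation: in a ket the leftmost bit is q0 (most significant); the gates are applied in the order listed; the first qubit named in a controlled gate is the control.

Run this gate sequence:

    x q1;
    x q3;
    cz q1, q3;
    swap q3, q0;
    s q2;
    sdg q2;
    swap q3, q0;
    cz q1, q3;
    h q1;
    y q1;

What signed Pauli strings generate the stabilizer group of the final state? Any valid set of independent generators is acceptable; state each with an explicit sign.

One valid set of independent stabilizer generators is +IXII, +ZIII, +IIZI, -IIIZ (any independent generating set of the same group is equally correct). Key observation: the block from step 3 through step 8 cancels to the identity and can be dropped.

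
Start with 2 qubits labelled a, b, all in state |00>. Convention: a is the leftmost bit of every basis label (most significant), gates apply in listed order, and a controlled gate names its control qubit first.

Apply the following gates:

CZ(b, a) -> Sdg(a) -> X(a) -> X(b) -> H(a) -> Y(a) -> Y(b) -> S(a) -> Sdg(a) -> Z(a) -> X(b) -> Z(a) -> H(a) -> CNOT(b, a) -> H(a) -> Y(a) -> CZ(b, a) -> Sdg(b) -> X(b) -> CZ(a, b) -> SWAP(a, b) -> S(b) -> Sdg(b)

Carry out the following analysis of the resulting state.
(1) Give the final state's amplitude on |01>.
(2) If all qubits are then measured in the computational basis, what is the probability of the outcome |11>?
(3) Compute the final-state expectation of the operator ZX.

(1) |01> carries amplitude -sqrt(2)/2 in the final state.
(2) Outcome |11> occurs with probability 0.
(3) The observable ZX averages to -1.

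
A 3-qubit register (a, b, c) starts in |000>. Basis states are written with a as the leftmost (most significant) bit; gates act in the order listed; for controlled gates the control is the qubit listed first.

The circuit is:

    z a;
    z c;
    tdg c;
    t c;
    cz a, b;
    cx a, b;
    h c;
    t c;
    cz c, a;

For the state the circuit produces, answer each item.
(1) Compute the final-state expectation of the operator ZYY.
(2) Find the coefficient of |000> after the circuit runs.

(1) In the final state, ZYY has expectation 0.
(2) The final state's coefficient on |000> equals sqrt(2)/2.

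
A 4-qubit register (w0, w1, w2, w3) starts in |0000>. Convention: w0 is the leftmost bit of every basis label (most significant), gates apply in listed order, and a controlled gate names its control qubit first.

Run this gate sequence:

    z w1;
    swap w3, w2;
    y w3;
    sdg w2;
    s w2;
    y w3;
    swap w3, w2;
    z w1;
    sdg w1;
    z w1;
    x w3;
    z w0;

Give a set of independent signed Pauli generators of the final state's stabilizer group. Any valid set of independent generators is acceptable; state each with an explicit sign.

The final state is stabilized by the group generated by +ZIII, +IZII, +IIZI, -IIIZ; other independent generating sets are equally valid. Key observation: the block from step 1 through step 8 cancels to the identity and can be dropped.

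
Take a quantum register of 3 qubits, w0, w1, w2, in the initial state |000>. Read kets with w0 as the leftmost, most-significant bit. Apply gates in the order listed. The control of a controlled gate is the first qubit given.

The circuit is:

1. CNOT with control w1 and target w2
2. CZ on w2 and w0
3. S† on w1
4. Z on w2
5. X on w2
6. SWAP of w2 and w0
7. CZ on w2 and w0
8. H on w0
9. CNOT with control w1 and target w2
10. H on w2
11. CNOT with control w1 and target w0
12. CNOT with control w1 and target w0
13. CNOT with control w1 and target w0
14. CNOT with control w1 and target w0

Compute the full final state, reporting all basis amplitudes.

The resulting statevector has amplitude 1/2 on |000>, 1/2 on |001>, 0 on |010>, 0 on |011>, -1/2 on |100>, -1/2 on |101>, 0 on |110>, 0 on |111>. Key observation: gates 11-14 undo each other exactly, leaving only the rest of the circuit to track.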